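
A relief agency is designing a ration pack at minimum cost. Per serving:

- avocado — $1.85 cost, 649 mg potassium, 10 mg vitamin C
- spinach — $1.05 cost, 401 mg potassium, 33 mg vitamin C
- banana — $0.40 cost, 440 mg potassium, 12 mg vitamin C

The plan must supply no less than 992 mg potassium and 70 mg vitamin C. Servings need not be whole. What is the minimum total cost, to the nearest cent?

At the optimum either one food covers both requirements or two foods hit both targets exactly; no other combination can be cheaper.
avocado only: max(992/649, 70/10) = 7 servings → $12.95.
spinach only: max(992/401, 70/33) = 2.474 servings → $2.60.
banana only: max(992/440, 70/12) = 5.833 servings → $2.33.
avocado + spinach with both tight: 0.2681 servings and 2.04 servings → $2.64.
avocado + banana: intersection lies outside the first quadrant.
spinach + banana with both tight: 1.946 servings and 0.4806 servings → $2.24.
So the least-cost plan costs $2.24.

$2.24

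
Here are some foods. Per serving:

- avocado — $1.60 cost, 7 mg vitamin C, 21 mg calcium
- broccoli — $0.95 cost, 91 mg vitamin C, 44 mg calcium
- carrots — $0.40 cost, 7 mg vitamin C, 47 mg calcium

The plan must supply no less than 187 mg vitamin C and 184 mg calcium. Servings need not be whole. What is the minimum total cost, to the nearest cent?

$2.65

Compare the cost at each extreme point of the feasible region.
avocado only: max(187/7, 184/21) = 26.71 servings → $42.74.
broccoli only: max(187/91, 184/44) = 4.182 servings → $3.97.
carrots only: max(187/7, 184/47) = 26.71 servings → $10.69.
avocado + broccoli with both tight: 5.313 servings and 1.646 servings → $10.06.
avocado + carrots: intersection lies outside the first quadrant.
broccoli + carrots with both tight: 1.89 servings and 2.146 servings → $2.65.
So the least-cost plan costs $2.65.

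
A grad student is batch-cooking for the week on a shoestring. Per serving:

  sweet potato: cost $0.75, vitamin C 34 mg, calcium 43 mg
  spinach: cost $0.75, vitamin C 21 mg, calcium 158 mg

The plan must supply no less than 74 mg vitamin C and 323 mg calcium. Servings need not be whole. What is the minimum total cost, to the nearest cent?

$2.13

This is a tiny linear program; its minimum lies at a vertex of the feasible set. List the vertices and price them.
sweet potato only: max(74/34, 323/43) = 7.512 servings → $5.63.
spinach only: max(74/21, 323/158) = 3.524 servings → $2.64.
sweet potato + spinach with both tight: 1.098 servings and 1.745 servings → $2.13.
So the least-cost plan costs $2.13.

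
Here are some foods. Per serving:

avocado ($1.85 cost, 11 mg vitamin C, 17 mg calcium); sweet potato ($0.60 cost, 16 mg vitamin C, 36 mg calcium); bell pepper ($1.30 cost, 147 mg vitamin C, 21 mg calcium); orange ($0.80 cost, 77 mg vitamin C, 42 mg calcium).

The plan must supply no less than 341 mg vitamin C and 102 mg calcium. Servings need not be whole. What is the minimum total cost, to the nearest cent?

With two linear requirements the optimum uses one or two foods; enumerate the corners.
avocado only: max(341/11, 102/17) = 31 servings → $57.35.
sweet potato only: max(341/16, 102/36) = 21.31 servings → $12.79.
bell pepper only: max(341/147, 102/21) = 4.857 servings → $6.31.
orange only: max(341/77, 102/42) = 4.429 servings → $3.54.
avocado + sweet potato with both targets exact would need a negative amount; discard.
avocado + bell pepper with both tight: 3.454 servings and 2.061 servings → $9.07.
avocado + orange: intersection lies outside the first quadrant.
sweet potato + bell pepper with both tight: 1.581 servings and 2.148 servings → $3.74.
sweet potato + orange: intersection lies outside the first quadrant.
bell pepper + orange with both tight: 1.419 servings and 1.719 servings → $3.22.
The minimum over all feasible corners is $3.22.

$3.22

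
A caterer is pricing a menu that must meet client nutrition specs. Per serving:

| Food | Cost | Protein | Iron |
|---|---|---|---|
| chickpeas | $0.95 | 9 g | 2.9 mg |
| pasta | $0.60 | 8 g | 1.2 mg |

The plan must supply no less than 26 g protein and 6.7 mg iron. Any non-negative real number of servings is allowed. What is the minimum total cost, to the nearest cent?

$2.45

The cheapest plan sits at a corner of the feasible region — with two constraints it uses at most two foods.
chickpeas only: max(26/9, 6.7/2.9) = 2.889 servings → $2.74.
pasta only: max(26/8, 6.7/1.2) = 5.583 servings → $3.35.
chickpeas + pasta with both tight: 1.806 servings and 1.218 servings → $2.45.
Cheapest feasible corner: $2.45.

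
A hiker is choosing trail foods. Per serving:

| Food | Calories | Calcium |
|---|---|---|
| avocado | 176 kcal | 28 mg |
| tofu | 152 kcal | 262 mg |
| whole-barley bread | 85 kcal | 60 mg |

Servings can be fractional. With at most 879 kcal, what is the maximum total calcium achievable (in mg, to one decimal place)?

Calcium per kcal: tofu 1.724, whole-barley bread 0.7059, avocado 0.1591.
With no serving limits, spend the whole calories allowance on tofu: 879 kcal / 152 kcal × 262 mg = 1515.1 mg.

1515.1 mg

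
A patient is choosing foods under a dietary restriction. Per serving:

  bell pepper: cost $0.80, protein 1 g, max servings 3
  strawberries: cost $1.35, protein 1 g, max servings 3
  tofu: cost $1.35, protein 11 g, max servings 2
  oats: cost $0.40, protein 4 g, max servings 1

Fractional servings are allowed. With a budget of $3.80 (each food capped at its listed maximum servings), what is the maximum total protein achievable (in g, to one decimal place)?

Protein per dollar: oats 10, tofu 8.148, bell pepper 1.25, strawberries 0.7407.
Take 1 serving of oats: spends $0.40, +4.0 g protein (running total 4.0 g).
Take 2 servings of tofu: spends $2.70, +22.0 g protein (running total 26.0 g).
Take 0.875 servings of bell pepper: spends $0.70, +0.9 g protein (running total 26.9 g).
Filling greedily by protein-per-dollar is optimal for one linear limit, giving 26.9 g.

26.9 g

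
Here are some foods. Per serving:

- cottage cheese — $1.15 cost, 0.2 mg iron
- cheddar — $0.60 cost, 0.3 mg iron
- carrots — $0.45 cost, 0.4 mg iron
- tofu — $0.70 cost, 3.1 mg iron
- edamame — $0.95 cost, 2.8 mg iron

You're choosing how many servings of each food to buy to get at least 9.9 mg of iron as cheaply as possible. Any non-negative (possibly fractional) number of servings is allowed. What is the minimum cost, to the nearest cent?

$2.24

Cost per mg of iron: tofu $0.2258, edamame $0.3393, carrots $1.1250, cheddar $2.0000, cottage cheese $5.7500.
With no serving limits, use only tofu: 9.9 mg / 3.1 mg = 3.194 servings × $0.70 = $2.24.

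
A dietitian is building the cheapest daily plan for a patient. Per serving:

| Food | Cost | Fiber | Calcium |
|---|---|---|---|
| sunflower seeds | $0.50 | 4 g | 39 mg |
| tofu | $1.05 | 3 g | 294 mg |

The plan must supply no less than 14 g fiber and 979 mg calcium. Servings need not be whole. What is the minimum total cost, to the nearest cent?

$3.90

Two binding constraints pin down two serving amounts, so the optimal mix uses at most two foods. The candidates are each food alone (scaled to the tighter of fiber/calcium) and each pair with both constraints tight.
sunflower seeds only: max(14/4, 979/39) = 25.1 servings → $12.55.
tofu only: max(14/3, 979/294) = 4.667 servings → $4.90.
sunflower seeds + tofu with both tight: 1.113 servings and 3.182 servings → $3.90.
Cheapest feasible corner: $3.90.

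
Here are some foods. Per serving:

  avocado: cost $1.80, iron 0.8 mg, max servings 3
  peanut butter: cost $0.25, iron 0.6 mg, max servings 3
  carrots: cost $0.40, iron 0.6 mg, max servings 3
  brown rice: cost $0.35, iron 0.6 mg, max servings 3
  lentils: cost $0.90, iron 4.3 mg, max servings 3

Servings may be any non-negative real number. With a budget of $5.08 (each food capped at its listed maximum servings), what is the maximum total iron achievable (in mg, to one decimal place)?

17.4 mg

Iron per dollar: lentils 4.778, peanut butter 2.4, brown rice 1.714, carrots 1.5, avocado 0.4444.
Take 3 servings of lentils: spends $2.70, +12.9 mg iron (running total 12.9 mg).
Take 3 servings of peanut butter: spends $0.75, +1.8 mg iron (running total 14.7 mg).
Take 3 servings of brown rice: spends $1.05, +1.8 mg iron (running total 16.5 mg).
Take 1.45 servings of carrots: spends $0.58, +0.9 mg iron (running total 17.4 mg).
Greedy by best ratio exhausts the cost allowance optimally: 17.4 mg.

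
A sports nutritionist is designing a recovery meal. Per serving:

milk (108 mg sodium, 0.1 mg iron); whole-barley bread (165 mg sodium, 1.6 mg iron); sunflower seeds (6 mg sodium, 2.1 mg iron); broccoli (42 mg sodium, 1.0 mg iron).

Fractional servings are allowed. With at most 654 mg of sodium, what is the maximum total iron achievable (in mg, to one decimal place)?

228.9 mg

Iron per mg sodium: sunflower seeds 0.35, broccoli 0.02381, whole-barley bread 0.009697, milk 0.0009259.
With no serving limits, spend the whole sodium allowance on sunflower seeds: 654 mg / 6 mg × 2.1 mg = 228.9 mg.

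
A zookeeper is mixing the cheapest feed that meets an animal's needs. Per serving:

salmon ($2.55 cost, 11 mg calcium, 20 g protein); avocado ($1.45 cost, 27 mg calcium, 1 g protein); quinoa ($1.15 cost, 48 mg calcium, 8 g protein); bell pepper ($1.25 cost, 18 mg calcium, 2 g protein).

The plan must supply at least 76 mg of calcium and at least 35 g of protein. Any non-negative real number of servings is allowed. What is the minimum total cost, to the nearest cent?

With two linear requirements the optimum uses one or two foods; enumerate the corners.
salmon only: max(76/11, 35/20) = 6.909 servings → $17.62.
avocado only: max(76/27, 35/1) = 35 servings → $50.75.
quinoa only: max(76/48, 35/8) = 4.375 servings → $5.03.
bell pepper only: max(76/18, 35/2) = 17.5 servings → $21.88.
salmon + avocado with both tight: 1.643 servings and 2.146 servings → $7.30.
salmon + quinoa with both tight: 1.229 servings and 1.302 servings → $4.63.
salmon + bell pepper with both tight: 1.414 servings and 3.358 servings → $7.80.
avocado + quinoa with both targets exact would need a negative amount; discard.
avocado + bell pepper with both targets exact would need a negative amount; discard.
quinoa + bell pepper with both targets exact would need a negative amount; discard.
So the least-cost plan costs $4.63.

$4.63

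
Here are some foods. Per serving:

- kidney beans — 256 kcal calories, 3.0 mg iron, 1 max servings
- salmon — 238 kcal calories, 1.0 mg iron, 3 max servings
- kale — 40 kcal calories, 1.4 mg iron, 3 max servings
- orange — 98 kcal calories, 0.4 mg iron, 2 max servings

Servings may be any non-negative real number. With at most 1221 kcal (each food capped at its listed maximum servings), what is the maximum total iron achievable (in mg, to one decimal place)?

Iron per kcal: kale 0.035, kidney beans 0.01172, salmon 0.004202, orange 0.004082.
Take 3 servings of kale: uses 120 kcal, +4.2 mg iron (running total 4.2 mg).
Take 1 serving of kidney beans: uses 256 kcal, +3.0 mg iron (running total 7.2 mg).
Take 3 servings of salmon: uses 714 kcal, +3.0 mg iron (running total 10.2 mg).
Take 1.337 servings of orange: uses 131 kcal, +0.5 mg iron (running total 10.7 mg).
Greedy by best ratio exhausts the calories allowance optimally: 10.7 mg.

10.7 mg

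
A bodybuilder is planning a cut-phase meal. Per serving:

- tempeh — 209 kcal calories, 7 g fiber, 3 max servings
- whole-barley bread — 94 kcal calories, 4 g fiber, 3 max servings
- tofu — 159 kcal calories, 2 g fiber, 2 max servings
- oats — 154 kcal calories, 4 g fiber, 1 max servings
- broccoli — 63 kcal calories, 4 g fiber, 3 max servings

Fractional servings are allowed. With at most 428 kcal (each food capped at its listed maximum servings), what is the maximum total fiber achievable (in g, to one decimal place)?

Fiber per kcal: broccoli 0.06349, whole-barley bread 0.04255, tempeh 0.03349, oats 0.02597, tofu 0.01258.
Take 3 servings of broccoli: uses 189 kcal, +12.0 g fiber (running total 12.0 g).
Take 2.543 servings of whole-barley bread: uses 239 kcal, +10.2 g fiber (running total 22.2 g).
Greedy by best ratio exhausts the calories allowance optimally: 22.2 g.

22.2 g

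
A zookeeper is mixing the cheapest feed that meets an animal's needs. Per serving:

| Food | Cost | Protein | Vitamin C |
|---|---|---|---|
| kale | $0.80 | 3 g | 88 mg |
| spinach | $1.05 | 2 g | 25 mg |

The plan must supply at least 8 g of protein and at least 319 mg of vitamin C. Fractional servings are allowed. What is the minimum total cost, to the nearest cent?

$2.90

kale only: max(8/3, 319/88) = 3.625 servings → $2.90.
spinach only: max(8/2, 319/25) = 12.76 servings → $13.40.
kale + spinach with both targets exact would need a negative amount; discard.
Cheapest feasible corner: $2.90.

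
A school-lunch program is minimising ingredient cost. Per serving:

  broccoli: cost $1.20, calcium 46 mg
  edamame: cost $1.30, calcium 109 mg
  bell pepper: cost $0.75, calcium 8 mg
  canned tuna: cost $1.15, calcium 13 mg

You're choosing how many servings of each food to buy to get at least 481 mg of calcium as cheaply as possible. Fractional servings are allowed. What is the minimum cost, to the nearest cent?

Cost per mg of calcium: edamame $0.0119, broccoli $0.0261, canned tuna $0.0885, bell pepper $0.0938.
With no serving limits, use only edamame: 481 mg / 109 mg = 4.413 servings × $1.30 = $5.74.

$5.74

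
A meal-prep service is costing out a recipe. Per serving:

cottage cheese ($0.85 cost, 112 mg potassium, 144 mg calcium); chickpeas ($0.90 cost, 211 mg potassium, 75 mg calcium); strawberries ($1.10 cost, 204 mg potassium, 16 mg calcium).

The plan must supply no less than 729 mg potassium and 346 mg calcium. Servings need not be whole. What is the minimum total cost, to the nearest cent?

The cheapest plan sits at a corner of the feasible region — with two constraints it uses at most two foods.
cottage cheese only: max(729/112, 346/144) = 6.509 servings → $5.53.
chickpeas only: max(729/211, 346/75) = 4.613 servings → $4.15.
strawberries only: max(729/204, 346/16) = 21.62 servings → $23.79.
cottage cheese + chickpeas with both tight: 0.8338 servings and 3.012 servings → $3.42.
cottage cheese + strawberries with both tight: 2.136 servings and 2.401 servings → $4.46.
chickpeas + strawberries: the both-tight solution has a negative serving — not a feasible corner.
So the least-cost plan costs $3.42.

$3.42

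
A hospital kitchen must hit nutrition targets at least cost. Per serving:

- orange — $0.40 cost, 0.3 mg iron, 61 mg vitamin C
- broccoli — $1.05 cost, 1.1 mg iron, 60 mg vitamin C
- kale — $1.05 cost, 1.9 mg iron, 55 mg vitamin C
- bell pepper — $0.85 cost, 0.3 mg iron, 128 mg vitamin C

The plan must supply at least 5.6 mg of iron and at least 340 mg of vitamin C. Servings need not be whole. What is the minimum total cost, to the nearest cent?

$3.89

Check every corner: each single food scaled to meet both minima, and each pair solved so both constraints bind.
orange only: max(5.6/0.3, 340/61) = 18.67 servings → $7.47.
broccoli only: max(5.6/1.1, 340/60) = 5.667 servings → $5.95.
kale only: max(5.6/1.9, 340/55) = 6.182 servings → $6.49.
bell pepper only: max(5.6/0.3, 340/128) = 18.67 servings → $15.87.
orange + broccoli with both tight: 0.7739 servings and 4.88 servings → $5.43.
orange + kale with both tight: 3.4 servings and 2.41 servings → $3.89.
orange + bell pepper: the both-tight solution has a negative serving — not a feasible corner.
broccoli + kale: the both-tight solution has a negative serving — not a feasible corner.
broccoli + bell pepper with both tight: 5.007 servings and 0.3094 servings → $5.52.
kale + bell pepper with both tight: 2.712 servings and 1.491 servings → $4.11.
So the least-cost plan costs $3.89.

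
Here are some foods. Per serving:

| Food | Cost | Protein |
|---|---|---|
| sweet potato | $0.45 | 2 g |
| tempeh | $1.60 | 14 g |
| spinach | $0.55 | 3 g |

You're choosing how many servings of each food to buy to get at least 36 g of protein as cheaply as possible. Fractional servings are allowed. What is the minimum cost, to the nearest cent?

$4.11

Cost per g of protein: tempeh $0.1143, spinach $0.1833, sweet potato $0.2250.
With no serving limits, use only tempeh: 36 g / 14 g = 2.571 servings × $1.60 = $4.11.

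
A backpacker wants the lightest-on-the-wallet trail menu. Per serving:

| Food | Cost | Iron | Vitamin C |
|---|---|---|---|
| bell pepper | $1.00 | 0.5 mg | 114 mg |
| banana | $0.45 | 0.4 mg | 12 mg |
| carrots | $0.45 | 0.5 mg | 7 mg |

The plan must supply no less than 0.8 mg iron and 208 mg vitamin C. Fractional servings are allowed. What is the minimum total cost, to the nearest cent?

$1.82

bell pepper only: max(0.8/0.5, 208/114) = 1.825 servings → $1.82.
banana only: max(0.8/0.4, 208/12) = 17.33 servings → $7.80.
carrots only: max(0.8/0.5, 208/7) = 29.71 servings → $13.37.
bell pepper + banana: the both-tight solution has a negative serving — not a feasible corner.
bell pepper + carrots: intersection lies outside the first quadrant.
banana + carrots with both targets exact would need a negative amount; discard.
So the least-cost plan costs $1.82.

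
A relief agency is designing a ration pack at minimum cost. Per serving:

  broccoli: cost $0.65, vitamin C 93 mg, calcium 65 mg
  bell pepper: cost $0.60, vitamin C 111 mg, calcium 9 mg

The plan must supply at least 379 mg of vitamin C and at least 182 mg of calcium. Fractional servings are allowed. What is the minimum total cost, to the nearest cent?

$2.44

Two binding constraints pin down two serving amounts, so the optimal mix uses at most two foods. The candidates are each food alone (scaled to the tighter of vitamin C/calcium) and each pair with both constraints tight.
broccoli only: max(379/93, 182/65) = 4.075 servings → $2.65.
bell pepper only: max(379/111, 182/9) = 20.22 servings → $12.13.
broccoli + bell pepper with both tight: 2.633 servings and 1.209 servings → $2.44.
Cheapest feasible corner: $2.44.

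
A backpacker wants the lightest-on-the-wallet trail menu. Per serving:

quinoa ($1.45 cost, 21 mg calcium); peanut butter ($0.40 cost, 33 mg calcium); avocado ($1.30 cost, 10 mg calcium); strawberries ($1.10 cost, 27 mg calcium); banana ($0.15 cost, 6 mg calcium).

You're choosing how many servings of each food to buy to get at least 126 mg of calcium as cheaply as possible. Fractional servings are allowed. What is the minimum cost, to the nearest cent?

$1.53

Cost per mg of calcium: peanut butter $0.0121, banana $0.0250, strawberries $0.0407, quinoa $0.0690, avocado $0.1300.
With no serving limits, use only peanut butter: 126 mg / 33 mg = 3.818 servings × $0.40 = $1.53.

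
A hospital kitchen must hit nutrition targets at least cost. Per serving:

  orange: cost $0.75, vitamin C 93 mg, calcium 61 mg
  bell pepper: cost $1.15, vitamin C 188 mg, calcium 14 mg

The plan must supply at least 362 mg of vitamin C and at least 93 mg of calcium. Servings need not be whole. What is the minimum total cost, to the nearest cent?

$2.44

An LP optimum is at a vertex; with two nutrient constraints at most two foods are used. Check each candidate.
orange only: max(362/93, 93/61) = 3.892 servings → $2.92.
bell pepper only: max(362/188, 93/14) = 6.643 servings → $7.64.
orange + bell pepper with both tight: 1.221 servings and 1.321 servings → $2.44.
The minimum over all feasible corners is $2.44.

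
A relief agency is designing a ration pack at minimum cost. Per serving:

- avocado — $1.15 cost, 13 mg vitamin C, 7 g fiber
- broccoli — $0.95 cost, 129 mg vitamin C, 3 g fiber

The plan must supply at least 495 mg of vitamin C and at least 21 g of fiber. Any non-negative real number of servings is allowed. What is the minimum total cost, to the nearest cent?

For a min-cost LP with two ≥-constraints, a basic feasible solution has at most two positive variables.
avocado only: max(495/13, 21/7) = 38.08 servings → $43.79.
broccoli only: max(495/129, 21/3) = 7 servings → $6.65.
avocado + broccoli with both tight: 1.417 servings and 3.694 servings → $5.14.
Cheapest feasible corner: $5.14.

$5.14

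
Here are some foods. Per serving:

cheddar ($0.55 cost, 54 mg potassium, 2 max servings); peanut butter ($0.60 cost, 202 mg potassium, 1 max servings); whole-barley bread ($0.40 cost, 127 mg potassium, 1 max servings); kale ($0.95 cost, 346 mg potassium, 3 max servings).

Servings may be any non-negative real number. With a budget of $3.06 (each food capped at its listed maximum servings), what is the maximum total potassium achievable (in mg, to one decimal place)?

1108.7 mg

Potassium per dollar: kale 364.2, peanut butter 336.7, whole-barley bread 317.5, cheddar 98.18.
Take 3 servings of kale: spends $2.85, +1038.0 mg potassium (running total 1038.0 mg).
Take 0.35 servings of peanut butter: spends $0.21, +70.7 mg potassium (running total 1108.7 mg).
Greedy by best ratio exhausts the cost allowance optimally: 1108.7 mg.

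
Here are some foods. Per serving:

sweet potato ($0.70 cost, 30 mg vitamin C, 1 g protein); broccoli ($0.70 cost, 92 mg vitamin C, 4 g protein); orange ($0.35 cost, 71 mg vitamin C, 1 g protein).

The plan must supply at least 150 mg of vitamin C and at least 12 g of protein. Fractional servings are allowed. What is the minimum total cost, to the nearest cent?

A basic optimal solution has at most two foods positive. Try each food alone and each pair with both targets met exactly.
sweet potato only: max(150/30, 12/1) = 12 servings → $8.40.
broccoli only: max(150/92, 12/4) = 3 servings → $2.10.
orange only: max(150/71, 12/1) = 12 servings → $4.20.
sweet potato + broccoli: intersection lies outside the first quadrant.
sweet potato + orange: intersection lies outside the first quadrant.
broccoli + orange: the both-tight solution has a negative serving — not a feasible corner.
So the least-cost plan costs $2.10.

$2.10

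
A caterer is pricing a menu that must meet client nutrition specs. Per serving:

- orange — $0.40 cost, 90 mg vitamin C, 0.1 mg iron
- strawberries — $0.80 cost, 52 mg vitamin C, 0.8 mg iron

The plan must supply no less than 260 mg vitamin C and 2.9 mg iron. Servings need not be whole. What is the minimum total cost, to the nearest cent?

Minimising a linear cost over {vitamin C ≥ 260, iron ≥ 2.9, servings ≥ 0} — the optimum is at a vertex, using one or two foods.
orange only: max(260/90, 2.9/0.1) = 29 servings → $11.60.
strawberries only: max(260/52, 2.9/0.8) = 5 servings → $4.00.
orange + strawberries with both tight: 0.8563 servings and 3.518 servings → $3.16.
The minimum over all feasible corners is $3.16.

$3.16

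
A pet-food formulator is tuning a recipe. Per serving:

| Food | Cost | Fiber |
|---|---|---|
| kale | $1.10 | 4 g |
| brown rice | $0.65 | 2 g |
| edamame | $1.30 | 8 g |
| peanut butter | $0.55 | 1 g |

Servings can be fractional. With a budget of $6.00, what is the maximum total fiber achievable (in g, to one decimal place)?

Fiber per dollar: edamame 6.154, kale 3.636, brown rice 3.077, peanut butter 1.818.
With no serving limits, spend the whole cost allowance on edamame: $6.00 / $1.30 × 8 g = 36.9 g.

36.9 g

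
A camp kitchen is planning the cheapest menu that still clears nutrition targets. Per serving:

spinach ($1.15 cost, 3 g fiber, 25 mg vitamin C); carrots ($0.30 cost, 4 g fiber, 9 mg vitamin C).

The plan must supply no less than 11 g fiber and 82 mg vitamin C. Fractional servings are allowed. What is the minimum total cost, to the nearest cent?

$2.73

spinach only: max(11/3, 82/25) = 3.667 servings → $4.22.
carrots only: max(11/4, 82/9) = 9.111 servings → $2.73.
spinach + carrots with both tight: 3.137 servings and 0.3973 servings → $3.73.
So the least-cost plan costs $2.73.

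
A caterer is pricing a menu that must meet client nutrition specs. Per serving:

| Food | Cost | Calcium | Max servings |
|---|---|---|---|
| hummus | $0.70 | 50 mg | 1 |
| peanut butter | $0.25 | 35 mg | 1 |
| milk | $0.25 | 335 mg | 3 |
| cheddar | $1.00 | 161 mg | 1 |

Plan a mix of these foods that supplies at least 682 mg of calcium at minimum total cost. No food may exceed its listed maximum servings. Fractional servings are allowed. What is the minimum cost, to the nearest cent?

Cost per mg of calcium: milk $0.0007, cheddar $0.0062, peanut butter $0.0071, hummus $0.0140.
Take 2.036 servings of milk: +682.0 mg calcium for $0.51 (total $0.51, still need 0.0 mg).
Filling from the cheapest source first is optimal under one linear minimum: $0.51.

$0.51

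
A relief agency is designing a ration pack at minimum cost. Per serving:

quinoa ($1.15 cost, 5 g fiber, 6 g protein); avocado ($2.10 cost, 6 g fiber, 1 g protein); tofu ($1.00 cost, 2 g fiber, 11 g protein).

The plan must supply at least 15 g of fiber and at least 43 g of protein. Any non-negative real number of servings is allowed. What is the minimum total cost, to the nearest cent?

$5.02

Check every corner: each single food scaled to meet both minima, and each pair solved so both constraints bind.
quinoa only: max(15/5, 43/6) = 7.167 servings → $8.24.
avocado only: max(15/6, 43/1) = 43 servings → $90.30.
tofu only: max(15/2, 43/11) = 7.5 servings → $7.50.
quinoa + avocado with both targets exact would need a negative amount; discard.
quinoa + tofu with both tight: 1.837 servings and 2.907 servings → $5.02.
avocado + tofu with both tight: 1.234 servings and 3.797 servings → $6.39.
Cheapest feasible corner: $5.02.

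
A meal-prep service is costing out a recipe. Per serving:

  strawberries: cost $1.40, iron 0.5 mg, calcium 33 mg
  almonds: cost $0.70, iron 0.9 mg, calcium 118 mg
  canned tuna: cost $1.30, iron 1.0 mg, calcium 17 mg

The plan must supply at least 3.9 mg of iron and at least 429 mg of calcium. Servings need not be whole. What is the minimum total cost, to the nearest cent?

Compare the cost at each extreme point of the feasible region.
strawberries only: max(3.9/0.5, 429/33) = 13 servings → $18.20.
almonds only: max(3.9/0.9, 429/118) = 4.333 servings → $3.03.
canned tuna only: max(3.9/1.0, 429/17) = 25.24 servings → $32.81.
strawberries + almonds with both tight: 2.529 servings and 2.928 servings → $5.59.
strawberries + canned tuna: intersection lies outside the first quadrant.
almonds + canned tuna with both tight: 3.532 servings and 0.7215 servings → $3.41.
So the least-cost plan costs $3.03.

$3.03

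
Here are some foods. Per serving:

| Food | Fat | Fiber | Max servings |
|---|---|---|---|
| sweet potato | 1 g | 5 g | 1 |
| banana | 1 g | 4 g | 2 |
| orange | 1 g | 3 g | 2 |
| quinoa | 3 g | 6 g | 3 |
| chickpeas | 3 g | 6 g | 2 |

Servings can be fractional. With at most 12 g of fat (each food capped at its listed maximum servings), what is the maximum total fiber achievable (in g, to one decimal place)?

Fiber per g fat: sweet potato 5, banana 4, orange 3, quinoa 2, chickpeas 2.
Take 1 serving of sweet potato: uses 1 g fat, +5.0 g fiber (running total 5.0 g).
Take 2 servings of banana: uses 2 g fat, +8.0 g fiber (running total 13.0 g).
Take 2 servings of orange: uses 2 g fat, +6.0 g fiber (running total 19.0 g).
Take 2.333 servings of quinoa: uses 7 g fat, +14.0 g fiber (running total 33.0 g).
Filling greedily by fiber-per-g fat is optimal for one linear limit, giving 33.0 g.

33.0 g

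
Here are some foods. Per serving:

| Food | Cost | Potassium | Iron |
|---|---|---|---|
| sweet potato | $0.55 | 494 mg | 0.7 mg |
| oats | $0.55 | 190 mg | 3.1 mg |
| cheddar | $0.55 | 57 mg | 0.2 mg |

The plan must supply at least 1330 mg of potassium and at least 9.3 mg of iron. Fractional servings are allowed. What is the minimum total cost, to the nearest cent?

$2.37

At the optimum either one food covers both requirements or two foods hit both targets exactly; no other combination can be cheaper.
sweet potato only: max(1330/494, 9.3/0.7) = 13.29 servings → $7.31.
oats only: max(1330/190, 9.3/3.1) = 7 servings → $3.85.
cheddar only: max(1330/57, 9.3/0.2) = 46.5 servings → $25.57.
sweet potato + oats with both tight: 1.685 servings and 2.62 servings → $2.37.
sweet potato + cheddar: intersection lies outside the first quadrant.
oats + cheddar with both tight: 1.904 servings and 16.99 servings → $10.39.
Cheapest feasible corner: $2.37.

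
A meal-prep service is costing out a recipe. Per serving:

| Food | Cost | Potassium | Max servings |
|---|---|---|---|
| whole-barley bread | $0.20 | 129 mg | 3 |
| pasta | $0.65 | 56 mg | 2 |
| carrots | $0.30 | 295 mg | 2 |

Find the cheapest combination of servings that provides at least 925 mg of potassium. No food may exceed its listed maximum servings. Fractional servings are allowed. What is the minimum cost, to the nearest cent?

Cost per mg of potassium: carrots $0.0010, whole-barley bread $0.0016, pasta $0.0116.
Take 2 servings of carrots: +590.0 mg potassium for $0.60 (total $0.60, still need 335.0 mg).
Take 2.597 servings of whole-barley bread: +335.0 mg potassium for $0.52 (total $1.12, still need 0.0 mg).
Filling from the cheapest source first is optimal under one linear minimum: $1.12.

$1.12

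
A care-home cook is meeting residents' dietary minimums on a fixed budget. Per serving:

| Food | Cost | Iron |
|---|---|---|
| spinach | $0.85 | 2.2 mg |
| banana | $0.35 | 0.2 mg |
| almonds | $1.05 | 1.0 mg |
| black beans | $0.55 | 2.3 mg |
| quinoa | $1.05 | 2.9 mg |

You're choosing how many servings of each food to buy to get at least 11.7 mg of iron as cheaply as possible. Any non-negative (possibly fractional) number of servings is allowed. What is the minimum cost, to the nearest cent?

Cost per mg of iron: black beans $0.2391, quinoa $0.3621, spinach $0.3864, almonds $1.0500, banana $1.7500.
With no serving limits, use only black beans: 11.7 mg / 2.3 mg = 5.087 servings × $0.55 = $2.80.

$2.80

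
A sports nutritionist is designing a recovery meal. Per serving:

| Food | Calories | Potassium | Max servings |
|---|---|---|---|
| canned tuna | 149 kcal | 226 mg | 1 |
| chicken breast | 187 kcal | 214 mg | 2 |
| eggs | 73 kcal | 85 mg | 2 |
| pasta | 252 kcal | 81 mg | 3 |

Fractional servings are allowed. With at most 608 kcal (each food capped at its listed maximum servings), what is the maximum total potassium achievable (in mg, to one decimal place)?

754.2 mg

Potassium per kcal: canned tuna 1.517, eggs 1.164, chicken breast 1.144, pasta 0.3214.
Take 1 serving of canned tuna: uses 149 kcal, +226.0 mg potassium (running total 226.0 mg).
Take 2 servings of eggs: uses 146 kcal, +170.0 mg potassium (running total 396.0 mg).
Take 1.674 servings of chicken breast: uses 313 kcal, +358.2 mg potassium (running total 754.2 mg).
Greedy by best ratio exhausts the calories allowance optimally: 754.2 mg.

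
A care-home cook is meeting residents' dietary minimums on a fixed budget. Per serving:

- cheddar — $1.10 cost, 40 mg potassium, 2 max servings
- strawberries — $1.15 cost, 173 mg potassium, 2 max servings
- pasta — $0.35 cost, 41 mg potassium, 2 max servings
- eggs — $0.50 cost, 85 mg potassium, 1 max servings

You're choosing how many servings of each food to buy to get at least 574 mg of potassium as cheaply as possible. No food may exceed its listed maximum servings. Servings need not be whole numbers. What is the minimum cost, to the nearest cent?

Cost per mg of potassium: eggs $0.0059, strawberries $0.0066, pasta $0.0085, cheddar $0.0275.
Take 1 serving of eggs: +85.0 mg potassium for $0.50 (total $0.50, still need 489.0 mg).
Take 2 servings of strawberries: +346.0 mg potassium for $2.30 (total $2.80, still need 143.0 mg).
Take 2 servings of pasta: +82.0 mg potassium for $0.70 (total $3.50, still need 61.0 mg).
Take 1.525 servings of cheddar: +61.0 mg potassium for $1.68 (total $5.18, still need 0.0 mg).
Greedy by cheapest-per-mg is optimal for a single linear constraint, so the minimum cost is $5.18.

$5.18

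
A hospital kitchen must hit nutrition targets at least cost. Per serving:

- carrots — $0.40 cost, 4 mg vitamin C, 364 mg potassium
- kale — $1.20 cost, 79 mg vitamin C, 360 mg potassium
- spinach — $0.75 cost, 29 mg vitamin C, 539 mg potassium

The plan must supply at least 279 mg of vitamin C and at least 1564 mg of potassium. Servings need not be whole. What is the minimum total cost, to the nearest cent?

$4.46

Two binding constraints pin down two serving amounts, so the optimal mix uses at most two foods. The candidates are each food alone (scaled to the tighter of vitamin C/potassium) and each pair with both constraints tight.
carrots only: max(279/4, 1564/364) = 69.75 servings → $27.90.
kale only: max(279/79, 1564/360) = 4.344 servings → $5.21.
spinach only: max(279/29, 1564/539) = 9.621 servings → $7.22.
carrots + kale with both tight: 0.8462 servings and 3.489 servings → $4.53.
carrots + spinach: the both-tight solution has a negative serving — not a feasible corner.
kale + spinach with both tight: 3.268 servings and 0.7192 servings → $4.46.
Cheapest feasible corner: $4.46.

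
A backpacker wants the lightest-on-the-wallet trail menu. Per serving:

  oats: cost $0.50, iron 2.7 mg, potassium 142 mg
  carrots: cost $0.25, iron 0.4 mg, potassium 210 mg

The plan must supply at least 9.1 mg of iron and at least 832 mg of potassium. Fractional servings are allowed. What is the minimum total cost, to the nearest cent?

This is a tiny linear program; its minimum lies at a vertex of the feasible set. List the vertices and price them.
oats only: max(9.1/2.7, 832/142) = 5.859 servings → $2.93.
carrots only: max(9.1/0.4, 832/210) = 22.75 servings → $5.69.
oats + carrots with both tight: 3.093 servings and 1.87 servings → $2.01.
So the least-cost plan costs $2.01.

$2.01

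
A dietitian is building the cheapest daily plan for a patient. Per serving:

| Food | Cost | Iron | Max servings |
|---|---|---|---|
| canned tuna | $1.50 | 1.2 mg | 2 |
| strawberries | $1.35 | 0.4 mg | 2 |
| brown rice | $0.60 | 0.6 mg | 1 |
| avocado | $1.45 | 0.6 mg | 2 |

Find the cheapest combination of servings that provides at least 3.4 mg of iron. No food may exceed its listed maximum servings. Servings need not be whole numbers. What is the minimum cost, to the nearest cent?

Cost per mg of iron: brown rice $1.0000, canned tuna $1.2500, avocado $2.4167, strawberries $3.3750.
Take 1 serving of brown rice: +0.6 mg iron for $0.60 (total $0.60, still need 2.8 mg).
Take 2 servings of canned tuna: +2.4 mg iron for $3.00 (total $3.60, still need 0.4 mg).
Take 0.6667 servings of avocado: +0.4 mg iron for $0.97 (total $4.57, still need 0.0 mg).
Filling from the cheapest source first is optimal under one linear minimum: $4.57.

$4.57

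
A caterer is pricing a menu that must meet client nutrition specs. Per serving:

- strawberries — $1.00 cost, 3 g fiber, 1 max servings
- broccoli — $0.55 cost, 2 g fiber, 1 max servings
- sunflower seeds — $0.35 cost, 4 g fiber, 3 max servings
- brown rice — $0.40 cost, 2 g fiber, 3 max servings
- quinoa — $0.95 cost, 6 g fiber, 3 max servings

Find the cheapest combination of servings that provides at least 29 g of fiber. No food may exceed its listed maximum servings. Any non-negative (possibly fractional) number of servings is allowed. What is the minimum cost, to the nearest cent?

Cost per g of fiber: sunflower seeds $0.0875, quinoa $0.1583, brown rice $0.2000, broccoli $0.2750, strawberries $0.3333.
Take 3 servings of sunflower seeds: +12.0 g fiber for $1.05 (total $1.05, still need 17.0 g).
Take 2.833 servings of quinoa: +17.0 g fiber for $2.69 (total $3.74, still need 0.0 g).
Greedy by cheapest-per-g is optimal for a single linear constraint, so the minimum cost is $3.74.

$3.74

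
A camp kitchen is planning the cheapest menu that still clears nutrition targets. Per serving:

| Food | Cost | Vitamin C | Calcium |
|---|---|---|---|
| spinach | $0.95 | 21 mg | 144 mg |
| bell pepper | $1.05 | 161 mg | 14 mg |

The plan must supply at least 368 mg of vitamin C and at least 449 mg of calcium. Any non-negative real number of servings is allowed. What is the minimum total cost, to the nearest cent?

This is a tiny linear program; its minimum lies at a vertex of the feasible set. List the vertices and price them.
spinach only: max(368/21, 449/144) = 17.52 servings → $16.65.
bell pepper only: max(368/161, 449/14) = 32.07 servings → $33.67.
spinach + bell pepper with both tight: 2.933 servings and 1.903 servings → $4.78.
So the least-cost plan costs $4.78.

$4.78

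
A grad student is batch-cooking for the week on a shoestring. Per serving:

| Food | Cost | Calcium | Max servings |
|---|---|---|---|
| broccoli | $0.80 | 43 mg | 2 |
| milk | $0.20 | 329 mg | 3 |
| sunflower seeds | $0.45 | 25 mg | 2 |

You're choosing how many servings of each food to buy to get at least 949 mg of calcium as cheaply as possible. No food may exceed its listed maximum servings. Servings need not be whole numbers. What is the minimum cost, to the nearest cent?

$0.58

Cost per mg of calcium: milk $0.0006, sunflower seeds $0.0180, broccoli $0.0186.
Take 2.884 servings of milk: +949.0 mg calcium for $0.58 (total $0.58, still need 0.0 mg).
Greedy by cheapest-per-mg is optimal for a single linear constraint, so the minimum cost is $0.58.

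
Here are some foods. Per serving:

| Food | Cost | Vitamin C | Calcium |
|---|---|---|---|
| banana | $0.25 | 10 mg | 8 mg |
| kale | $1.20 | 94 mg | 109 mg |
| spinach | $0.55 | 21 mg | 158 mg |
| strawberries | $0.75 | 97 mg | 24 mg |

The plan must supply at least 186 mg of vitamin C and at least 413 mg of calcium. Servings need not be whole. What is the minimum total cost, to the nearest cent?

$2.37

Minimising a linear cost over {vitamin C ≥ 186, calcium ≥ 413, servings ≥ 0} — the optimum is at a vertex, using one or two foods.
banana only: max(186/10, 413/8) = 51.62 servings → $12.91.
kale only: max(186/94, 413/109) = 3.789 servings → $4.55.
spinach only: max(186/21, 413/158) = 8.857 servings → $4.87.
strawberries only: max(186/97, 413/24) = 17.21 servings → $12.91.
banana + kale: intersection lies outside the first quadrant.
banana + spinach with both tight: 14.67 servings and 1.871 servings → $4.70.
banana + strawberries: the both-tight solution has a negative serving — not a feasible corner.
kale + spinach with both tight: 1.649 servings and 1.476 servings → $2.79.
kale + strawberries: the both-tight solution has a negative serving — not a feasible corner.
spinach + strawberries with both tight: 2.402 servings and 1.398 servings → $2.37.
Cheapest feasible corner: $2.37.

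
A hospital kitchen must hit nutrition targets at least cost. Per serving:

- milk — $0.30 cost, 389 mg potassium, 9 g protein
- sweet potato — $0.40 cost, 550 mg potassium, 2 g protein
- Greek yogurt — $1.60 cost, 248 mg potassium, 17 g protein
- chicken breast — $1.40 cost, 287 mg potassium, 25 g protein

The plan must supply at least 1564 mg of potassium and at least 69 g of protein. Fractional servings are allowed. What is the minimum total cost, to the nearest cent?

$2.30

At the optimum either one food covers both requirements or two foods hit both targets exactly; no other combination can be cheaper.
milk only: max(1564/389, 69/9) = 7.667 servings → $2.30.
sweet potato only: max(1564/550, 69/2) = 34.5 servings → $13.80.
Greek yogurt only: max(1564/248, 69/17) = 6.306 servings → $10.09.
chicken breast only: max(1564/287, 69/25) = 5.449 servings → $7.63.
milk + sweet potato with both targets exact would need a negative amount; discard.
milk + Greek yogurt with both tight: 2.163 servings and 2.914 servings → $5.31.
milk + chicken breast with both tight: 2.702 servings and 1.787 servings → $3.31.
sweet potato + Greek yogurt with both tight: 1.07 servings and 3.933 servings → $6.72.
sweet potato + chicken breast with both tight: 1.465 servings and 2.643 servings → $4.29.
Greek yogurt + chicken breast: the both-tight solution has a negative serving — not a feasible corner.
The minimum over all feasible corners is $2.30.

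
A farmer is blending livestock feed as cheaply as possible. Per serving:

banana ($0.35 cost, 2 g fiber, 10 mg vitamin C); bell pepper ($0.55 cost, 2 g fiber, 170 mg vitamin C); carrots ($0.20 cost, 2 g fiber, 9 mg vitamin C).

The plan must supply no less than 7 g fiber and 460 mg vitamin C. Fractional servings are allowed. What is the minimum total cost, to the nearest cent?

$1.63

Compare the cost at each extreme point of the feasible region.
banana only: max(7/2, 460/10) = 46 servings → $16.10.
bell pepper only: max(7/2, 460/170) = 3.5 servings → $1.93.
carrots only: max(7/2, 460/9) = 51.11 servings → $10.22.
banana + bell pepper with both tight: 0.8438 servings and 2.656 servings → $1.76.
banana + carrots: the both-tight solution has a negative serving — not a feasible corner.
bell pepper + carrots with both tight: 2.661 servings and 0.8385 servings → $1.63.
So the least-cost plan costs $1.63.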